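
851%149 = 106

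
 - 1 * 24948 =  - 24948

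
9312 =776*12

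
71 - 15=56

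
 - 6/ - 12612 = 1/2102=   0.00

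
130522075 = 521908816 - 391386741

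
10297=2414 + 7883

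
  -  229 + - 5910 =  - 6139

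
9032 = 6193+2839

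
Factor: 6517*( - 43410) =- 282902970=- 2^1*3^1 * 5^1 * 7^3*19^1 * 1447^1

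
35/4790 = 7/958 = 0.01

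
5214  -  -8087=13301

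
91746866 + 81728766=173475632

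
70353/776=90 + 513/776= 90.66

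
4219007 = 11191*377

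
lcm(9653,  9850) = 482650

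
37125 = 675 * 55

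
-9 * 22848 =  - 205632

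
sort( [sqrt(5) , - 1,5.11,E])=[  -  1,sqrt(5 ),E, 5.11 ]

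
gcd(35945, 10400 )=65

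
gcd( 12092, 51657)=1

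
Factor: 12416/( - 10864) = -2^3 * 7^(-1) =-8/7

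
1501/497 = 1501/497 = 3.02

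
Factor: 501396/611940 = 5^( - 1 )*31^( -1)*127^1=127/155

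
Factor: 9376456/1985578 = 4688228/992789  =  2^2*7^( - 2) * 23^1*131^1*389^1*20261^ ( - 1)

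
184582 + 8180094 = 8364676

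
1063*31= 32953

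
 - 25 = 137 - 162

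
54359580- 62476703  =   - 8117123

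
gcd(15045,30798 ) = 177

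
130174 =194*671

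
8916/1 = 8916 = 8916.00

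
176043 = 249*707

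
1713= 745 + 968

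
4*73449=293796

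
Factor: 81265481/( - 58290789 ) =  - 3^( - 1 )*11^1*61^1*281^1*431^1*2417^( - 1)*8039^(-1 ) 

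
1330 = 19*70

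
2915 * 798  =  2326170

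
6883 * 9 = 61947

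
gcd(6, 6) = 6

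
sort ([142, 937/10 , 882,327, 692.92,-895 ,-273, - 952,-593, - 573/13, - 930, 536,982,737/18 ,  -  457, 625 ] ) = [ - 952, - 930 , - 895, - 593, - 457,- 273, - 573/13,737/18, 937/10, 142 , 327,536, 625, 692.92, 882,982 ]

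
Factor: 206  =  2^1*103^1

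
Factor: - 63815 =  - 5^1*12763^1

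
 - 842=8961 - 9803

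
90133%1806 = 1639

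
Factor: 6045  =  3^1*5^1 *13^1* 31^1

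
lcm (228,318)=12084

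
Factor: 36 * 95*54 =184680  =  2^3 * 3^5 * 5^1*19^1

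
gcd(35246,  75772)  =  2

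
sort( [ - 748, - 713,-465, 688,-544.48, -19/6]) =[-748, - 713 , - 544.48, -465, - 19/6,688] 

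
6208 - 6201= 7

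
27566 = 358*77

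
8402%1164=254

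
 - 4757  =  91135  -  95892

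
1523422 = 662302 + 861120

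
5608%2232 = 1144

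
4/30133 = 4/30133 = 0.00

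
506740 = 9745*52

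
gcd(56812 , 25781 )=7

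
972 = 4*243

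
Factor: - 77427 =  -3^2 *7^1*1229^1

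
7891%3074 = 1743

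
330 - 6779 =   -  6449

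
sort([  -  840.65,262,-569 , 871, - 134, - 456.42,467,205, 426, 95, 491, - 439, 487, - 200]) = [  -  840.65, - 569,  -  456.42, - 439, - 200, - 134, 95,  205, 262, 426,467, 487,491,871] 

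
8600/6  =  1433  +  1/3 = 1433.33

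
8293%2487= 832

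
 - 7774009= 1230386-9004395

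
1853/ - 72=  - 1853/72 = - 25.74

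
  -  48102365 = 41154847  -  89257212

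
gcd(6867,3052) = 763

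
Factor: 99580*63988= 2^4*5^1*13^1*  17^1*383^1*941^1= 6371925040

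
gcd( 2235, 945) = 15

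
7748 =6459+1289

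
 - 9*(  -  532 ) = 4788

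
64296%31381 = 1534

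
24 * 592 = 14208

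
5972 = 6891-919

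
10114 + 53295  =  63409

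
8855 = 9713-858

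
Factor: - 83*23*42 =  - 80178 = -2^1*3^1*7^1*23^1*83^1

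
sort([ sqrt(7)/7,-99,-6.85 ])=[ -99, - 6.85,sqrt( 7)/7]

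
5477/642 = 5477/642 = 8.53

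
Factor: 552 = 2^3*3^1*23^1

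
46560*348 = 16202880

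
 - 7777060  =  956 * (  -  8135 )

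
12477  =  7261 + 5216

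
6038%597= 68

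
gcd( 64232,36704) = 9176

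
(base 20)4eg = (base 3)2121020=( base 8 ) 3550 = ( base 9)2536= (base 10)1896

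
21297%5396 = 5109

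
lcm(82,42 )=1722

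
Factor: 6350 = 2^1*5^2* 127^1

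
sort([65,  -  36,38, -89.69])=[- 89.69, - 36,38,65]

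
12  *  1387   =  16644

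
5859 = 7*837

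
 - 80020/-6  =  13336  +  2/3 = 13336.67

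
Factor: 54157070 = 2^1*5^1*11^1*17^1*28961^1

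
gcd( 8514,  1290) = 258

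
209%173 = 36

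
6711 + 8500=15211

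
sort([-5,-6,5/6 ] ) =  [  -  6, - 5 , 5/6]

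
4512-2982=1530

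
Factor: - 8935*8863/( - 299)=5^1*13^( - 1 ) * 23^( - 1 )*1787^1 * 8863^1= 79190905/299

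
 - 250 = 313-563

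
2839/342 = 2839/342  =  8.30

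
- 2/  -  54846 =1/27423=0.00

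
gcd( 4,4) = 4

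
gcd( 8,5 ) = 1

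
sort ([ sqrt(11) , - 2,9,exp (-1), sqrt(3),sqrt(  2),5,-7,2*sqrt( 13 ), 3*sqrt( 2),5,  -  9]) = [-9, - 7, - 2,exp(-1),sqrt (2),sqrt (3), sqrt(11), 3*sqrt( 2),5, 5,2*sqrt(13),9] 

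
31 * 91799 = 2845769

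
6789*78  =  529542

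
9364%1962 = 1516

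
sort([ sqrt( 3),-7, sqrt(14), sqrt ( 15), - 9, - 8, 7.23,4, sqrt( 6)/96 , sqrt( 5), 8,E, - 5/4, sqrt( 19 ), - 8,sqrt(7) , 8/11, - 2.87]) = [- 9, - 8, - 8,  -  7,  -  2.87, - 5/4, sqrt (6 )/96, 8/11,sqrt(3 ),sqrt( 5), sqrt( 7 ), E , sqrt( 14 ), sqrt(15 ), 4,sqrt( 19),7.23,8]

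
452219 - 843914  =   - 391695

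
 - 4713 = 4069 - 8782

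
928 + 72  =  1000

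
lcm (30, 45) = 90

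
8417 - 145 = 8272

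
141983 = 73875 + 68108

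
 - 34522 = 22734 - 57256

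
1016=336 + 680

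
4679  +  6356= 11035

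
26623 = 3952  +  22671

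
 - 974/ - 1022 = 487/511 = 0.95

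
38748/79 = 38748/79 =490.48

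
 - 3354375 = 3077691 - 6432066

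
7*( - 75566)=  -528962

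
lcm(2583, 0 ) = 0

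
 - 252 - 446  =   - 698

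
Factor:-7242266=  -2^1*877^1*4129^1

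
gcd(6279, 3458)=91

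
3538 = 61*58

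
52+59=111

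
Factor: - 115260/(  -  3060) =113/3 = 3^( - 1)*113^1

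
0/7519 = 0= 0.00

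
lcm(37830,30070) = 1172730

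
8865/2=8865/2= 4432.50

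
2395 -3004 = -609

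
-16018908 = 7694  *(  -  2082) 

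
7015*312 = 2188680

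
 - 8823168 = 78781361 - 87604529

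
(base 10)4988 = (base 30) 5G8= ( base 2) 1001101111100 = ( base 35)42I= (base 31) 55S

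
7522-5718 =1804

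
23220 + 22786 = 46006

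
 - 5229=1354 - 6583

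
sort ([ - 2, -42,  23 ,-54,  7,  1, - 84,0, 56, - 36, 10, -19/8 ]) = [ - 84, - 54, - 42, - 36, - 19/8, - 2,0, 1, 7,10,23,56 ] 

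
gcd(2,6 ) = 2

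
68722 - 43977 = 24745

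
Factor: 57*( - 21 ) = -1197 = - 3^2 * 7^1*19^1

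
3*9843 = 29529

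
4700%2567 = 2133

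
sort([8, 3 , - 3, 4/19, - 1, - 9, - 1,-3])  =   [ - 9, - 3 , - 3, - 1,-1,4/19, 3, 8 ]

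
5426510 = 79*68690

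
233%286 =233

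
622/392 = 311/196 = 1.59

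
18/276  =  3/46 = 0.07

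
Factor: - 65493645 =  - 3^1*5^1*7^2*89107^1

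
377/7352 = 377/7352 = 0.05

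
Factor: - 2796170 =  - 2^1*5^1 * 13^1*137^1*157^1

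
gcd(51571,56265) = 1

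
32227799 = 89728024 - 57500225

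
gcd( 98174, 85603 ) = 1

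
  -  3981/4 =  -3981/4 =-995.25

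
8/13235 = 8/13235=0.00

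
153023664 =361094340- 208070676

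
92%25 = 17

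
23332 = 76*307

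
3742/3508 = 1 + 117/1754= 1.07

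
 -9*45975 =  - 413775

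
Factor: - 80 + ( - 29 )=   -  109^1 = - 109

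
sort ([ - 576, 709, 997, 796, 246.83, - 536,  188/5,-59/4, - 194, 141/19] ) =[-576,-536, - 194, - 59/4,141/19, 188/5, 246.83, 709, 796, 997]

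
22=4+18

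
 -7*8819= - 61733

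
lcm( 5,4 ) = 20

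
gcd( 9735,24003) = 3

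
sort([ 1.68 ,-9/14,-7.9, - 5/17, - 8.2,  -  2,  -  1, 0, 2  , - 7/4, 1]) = [-8.2, - 7.9, - 2, - 7/4, -1, - 9/14, - 5/17 , 0, 1, 1.68,2]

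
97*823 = 79831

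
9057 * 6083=55093731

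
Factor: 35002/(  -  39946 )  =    -  17501/19973 = - 11^1*37^1*43^1*19973^(  -  1 )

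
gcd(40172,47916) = 484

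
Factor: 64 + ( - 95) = -31=- 31^1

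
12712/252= 50 +4/9 = 50.44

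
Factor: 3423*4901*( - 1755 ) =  - 3^4*5^1*7^1*13^3*29^1*163^1 =- 29442095865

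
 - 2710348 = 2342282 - 5052630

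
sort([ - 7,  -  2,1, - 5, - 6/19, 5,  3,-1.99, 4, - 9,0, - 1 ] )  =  [ - 9 , - 7, - 5, - 2, - 1.99, - 1, -6/19, 0,1, 3,4, 5 ]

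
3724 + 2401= 6125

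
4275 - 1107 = 3168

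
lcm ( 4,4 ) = 4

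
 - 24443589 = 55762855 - 80206444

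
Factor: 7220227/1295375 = 5^( -3)*7^1*43^( - 1)*241^(  -  1)  *  1031461^1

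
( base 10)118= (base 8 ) 166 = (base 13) 91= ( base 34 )3g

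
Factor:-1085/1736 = -2^ ( - 3)*5^1 = - 5/8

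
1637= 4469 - 2832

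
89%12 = 5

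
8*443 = 3544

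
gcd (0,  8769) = 8769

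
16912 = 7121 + 9791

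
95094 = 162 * 587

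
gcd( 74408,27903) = 9301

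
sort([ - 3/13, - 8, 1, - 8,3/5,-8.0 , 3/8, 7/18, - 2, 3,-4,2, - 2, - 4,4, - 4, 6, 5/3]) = [ - 8, - 8, - 8.0,-4, - 4,-4, - 2, - 2,-3/13, 3/8,7/18,3/5, 1,  5/3, 2, 3, 4, 6]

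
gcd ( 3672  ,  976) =8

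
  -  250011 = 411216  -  661227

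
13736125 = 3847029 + 9889096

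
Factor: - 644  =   - 2^2 * 7^1*23^1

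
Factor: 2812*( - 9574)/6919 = - 727624/187 = -2^3* 11^( - 1 )*17^(  -  1)*19^1* 4787^1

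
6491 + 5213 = 11704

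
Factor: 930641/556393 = 17^(-1)*23^(-1 ) *137^1*1423^(-1)* 6793^1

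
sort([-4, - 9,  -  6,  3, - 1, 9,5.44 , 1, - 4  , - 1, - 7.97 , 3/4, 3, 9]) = [-9 ,  -  7.97,-6,-4,-4, -1, - 1,  3/4 , 1, 3,3, 5.44,  9,9 ] 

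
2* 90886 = 181772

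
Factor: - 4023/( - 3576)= 2^( - 3 )*3^2 = 9/8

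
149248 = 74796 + 74452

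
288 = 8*36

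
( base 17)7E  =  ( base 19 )70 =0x85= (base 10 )133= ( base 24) 5D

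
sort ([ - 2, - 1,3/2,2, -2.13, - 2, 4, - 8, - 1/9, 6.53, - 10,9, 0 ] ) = [ - 10, - 8,-2.13, - 2, - 2, - 1, - 1/9,0, 3/2,2 , 4,6.53,9]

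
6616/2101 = 3 +313/2101=   3.15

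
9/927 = 1/103 = 0.01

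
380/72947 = 380/72947 = 0.01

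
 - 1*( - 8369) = 8369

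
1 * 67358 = 67358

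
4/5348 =1/1337= 0.00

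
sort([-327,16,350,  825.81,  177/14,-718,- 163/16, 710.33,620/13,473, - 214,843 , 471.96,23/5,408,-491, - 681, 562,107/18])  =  [-718, - 681, - 491, - 327, - 214, - 163/16,23/5,107/18, 177/14, 16, 620/13, 350,408,471.96,473, 562, 710.33,825.81,843]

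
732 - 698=34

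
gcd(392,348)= 4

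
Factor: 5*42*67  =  2^1*3^1*5^1*7^1*67^1 =14070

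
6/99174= 1/16529 = 0.00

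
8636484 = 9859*876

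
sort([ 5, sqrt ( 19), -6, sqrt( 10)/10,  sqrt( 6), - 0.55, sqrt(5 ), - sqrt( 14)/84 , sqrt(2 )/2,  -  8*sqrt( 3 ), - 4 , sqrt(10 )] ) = [ - 8*sqrt(3) , - 6,- 4,- 0.55, - sqrt( 14 ) /84, sqrt( 10 ) /10, sqrt( 2 ) /2, sqrt (5 ), sqrt( 6 ),sqrt (10 ), sqrt( 19 ),5 ] 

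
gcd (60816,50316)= 84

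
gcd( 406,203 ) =203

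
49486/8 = 6185  +  3/4 = 6185.75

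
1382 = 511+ 871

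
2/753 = 2/753 =0.00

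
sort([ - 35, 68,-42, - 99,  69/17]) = [-99, - 42,-35, 69/17,68]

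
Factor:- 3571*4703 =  - 3571^1*4703^1  =  - 16794413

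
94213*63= 5935419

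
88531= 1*88531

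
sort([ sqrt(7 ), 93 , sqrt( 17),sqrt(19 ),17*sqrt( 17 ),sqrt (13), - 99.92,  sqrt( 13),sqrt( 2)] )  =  [ - 99.92,sqrt( 2),sqrt( 7 ),  sqrt(13 ),sqrt( 13),sqrt( 17),sqrt( 19 ), 17*sqrt(17 ),93] 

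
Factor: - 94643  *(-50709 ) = 3^1 * 31^1*43^1*71^1 * 16903^1 = 4799251887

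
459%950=459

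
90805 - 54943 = 35862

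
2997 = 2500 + 497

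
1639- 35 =1604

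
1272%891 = 381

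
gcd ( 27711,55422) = 27711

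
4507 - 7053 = -2546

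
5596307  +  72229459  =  77825766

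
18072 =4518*4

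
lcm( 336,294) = 2352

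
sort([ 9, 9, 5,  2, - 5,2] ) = [ - 5, 2, 2,  5, 9,9 ] 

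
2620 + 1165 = 3785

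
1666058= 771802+894256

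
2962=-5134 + 8096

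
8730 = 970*9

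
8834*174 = 1537116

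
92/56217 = 92/56217 = 0.00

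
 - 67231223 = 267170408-334401631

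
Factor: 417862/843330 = 208931/421665 = 3^(-1)*5^(-1 )* 28111^( -1)*208931^1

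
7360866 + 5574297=12935163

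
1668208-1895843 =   -  227635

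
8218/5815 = 1+ 2403/5815 = 1.41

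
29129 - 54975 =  - 25846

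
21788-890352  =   - 868564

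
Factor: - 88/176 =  - 2^( - 1) = -1/2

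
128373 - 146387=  - 18014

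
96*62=5952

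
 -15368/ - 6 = 7684/3 =2561.33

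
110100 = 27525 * 4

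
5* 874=4370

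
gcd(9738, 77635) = 1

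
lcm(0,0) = 0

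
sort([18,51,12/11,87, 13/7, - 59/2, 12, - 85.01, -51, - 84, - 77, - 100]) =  [-100, - 85.01,  -  84,- 77, - 51,-59/2, 12/11,13/7, 12, 18, 51,87]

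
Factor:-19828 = -2^2*4957^1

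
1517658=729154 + 788504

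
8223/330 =24  +  101/110 = 24.92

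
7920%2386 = 762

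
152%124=28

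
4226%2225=2001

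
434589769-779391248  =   -344801479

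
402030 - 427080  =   - 25050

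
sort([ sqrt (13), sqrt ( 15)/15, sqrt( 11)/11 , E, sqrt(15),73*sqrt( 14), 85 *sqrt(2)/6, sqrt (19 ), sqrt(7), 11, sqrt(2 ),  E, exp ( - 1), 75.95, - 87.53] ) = [ - 87.53,sqrt( 15 ) /15, sqrt( 11) /11, exp( - 1), sqrt(2),sqrt (7) , E, E,sqrt( 13 ) , sqrt( 15 ),  sqrt( 19) , 11, 85*sqrt( 2)/6, 75.95, 73 * sqrt( 14)]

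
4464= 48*93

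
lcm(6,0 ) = 0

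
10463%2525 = 363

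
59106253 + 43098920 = 102205173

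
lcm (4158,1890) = 20790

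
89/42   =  89/42 = 2.12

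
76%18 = 4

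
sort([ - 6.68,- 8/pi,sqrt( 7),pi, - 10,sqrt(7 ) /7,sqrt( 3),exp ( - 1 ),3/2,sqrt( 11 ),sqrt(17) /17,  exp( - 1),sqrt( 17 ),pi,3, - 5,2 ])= [ - 10,-6.68, - 5, - 8/pi,sqrt ( 17 )/17,exp( - 1), exp ( - 1), sqrt( 7 ) /7,3/2,  sqrt( 3 ),  2,  sqrt(7),3, pi,pi,sqrt(11),sqrt( 17) ] 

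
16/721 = 16/721 = 0.02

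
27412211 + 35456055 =62868266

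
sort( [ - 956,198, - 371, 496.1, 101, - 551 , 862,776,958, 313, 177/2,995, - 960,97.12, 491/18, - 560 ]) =[ - 960, - 956, - 560,-551 , - 371,491/18 , 177/2, 97.12, 101,198,  313,496.1,776, 862, 958, 995]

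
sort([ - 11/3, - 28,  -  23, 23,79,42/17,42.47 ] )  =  [ - 28  , - 23 , -11/3,  42/17,23,42.47, 79] 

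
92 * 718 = 66056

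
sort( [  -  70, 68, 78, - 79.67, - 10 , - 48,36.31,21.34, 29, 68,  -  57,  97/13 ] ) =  [ - 79.67, - 70,-57,-48, - 10,  97/13,21.34,29, 36.31, 68, 68, 78]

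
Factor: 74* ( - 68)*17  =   -2^3*17^2*37^1 = - 85544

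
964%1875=964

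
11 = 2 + 9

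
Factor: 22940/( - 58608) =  - 155/396 = - 2^( - 2)*3^( - 2)*5^1*11^( - 1)*31^1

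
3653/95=38 + 43/95= 38.45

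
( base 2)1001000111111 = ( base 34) 41d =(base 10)4671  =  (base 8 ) 11077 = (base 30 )55l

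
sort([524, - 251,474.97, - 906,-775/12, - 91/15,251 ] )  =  [ - 906, - 251, -775/12, - 91/15,251,474.97, 524 ] 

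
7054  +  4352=11406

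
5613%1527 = 1032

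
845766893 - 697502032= 148264861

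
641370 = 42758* 15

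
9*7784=70056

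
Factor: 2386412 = 2^2*7^1*85229^1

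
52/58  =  26/29 = 0.90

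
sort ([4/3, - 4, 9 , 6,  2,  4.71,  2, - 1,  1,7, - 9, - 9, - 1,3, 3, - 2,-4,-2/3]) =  [ - 9, - 9, - 4, - 4, - 2, - 1 , - 1,- 2/3, 1, 4/3,2,2 , 3, 3,4.71,6,7,9 ] 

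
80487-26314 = 54173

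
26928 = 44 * 612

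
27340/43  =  635  +  35/43  =  635.81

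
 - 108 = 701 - 809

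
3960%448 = 376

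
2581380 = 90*28682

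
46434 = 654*71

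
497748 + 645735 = 1143483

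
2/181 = 2/181 =0.01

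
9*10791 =97119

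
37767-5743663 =  -  5705896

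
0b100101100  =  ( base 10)300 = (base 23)d1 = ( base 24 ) CC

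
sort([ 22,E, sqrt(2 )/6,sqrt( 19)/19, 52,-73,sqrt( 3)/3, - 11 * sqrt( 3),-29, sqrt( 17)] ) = [-73,- 29, - 11*sqrt( 3), sqrt( 19) /19, sqrt( 2)/6, sqrt ( 3 ) /3, E , sqrt ( 17), 22,52]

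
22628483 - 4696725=17931758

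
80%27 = 26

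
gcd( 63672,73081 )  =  1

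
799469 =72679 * 11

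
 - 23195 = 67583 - 90778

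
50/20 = 5/2 = 2.50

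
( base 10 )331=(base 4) 11023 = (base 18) 107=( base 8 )513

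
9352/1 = 9352 = 9352.00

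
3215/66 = 48+ 47/66=48.71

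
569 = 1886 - 1317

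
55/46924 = 55/46924 = 0.00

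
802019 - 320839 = 481180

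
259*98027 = 25388993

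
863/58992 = 863/58992 = 0.01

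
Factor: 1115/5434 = 2^ ( - 1 ) * 5^1 * 11^(- 1)*13^( - 1)*19^( - 1)*223^1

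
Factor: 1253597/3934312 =2^( - 3 )*17^1*37^1*1993^1*491789^( - 1)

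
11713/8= 11713/8 = 1464.12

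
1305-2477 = -1172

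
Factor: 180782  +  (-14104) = 2^1*83339^1=166678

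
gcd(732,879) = 3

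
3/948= 1/316 = 0.00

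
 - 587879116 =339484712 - 927363828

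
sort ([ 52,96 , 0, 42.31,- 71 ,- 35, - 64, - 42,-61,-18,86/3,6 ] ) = [-71, - 64 ,  -  61, - 42,-35 ,- 18,0, 6, 86/3,42.31,52,  96]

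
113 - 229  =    -  116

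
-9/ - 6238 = 9/6238 = 0.00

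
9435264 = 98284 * 96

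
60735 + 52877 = 113612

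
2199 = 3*733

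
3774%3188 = 586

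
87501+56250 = 143751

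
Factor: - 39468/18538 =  - 66/31=- 2^1*3^1*11^1* 31^( - 1 ) 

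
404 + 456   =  860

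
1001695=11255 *89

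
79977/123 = 26659/41 = 650.22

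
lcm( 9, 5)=45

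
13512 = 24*563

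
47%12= 11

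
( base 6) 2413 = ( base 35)gp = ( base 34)h7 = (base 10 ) 585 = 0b1001001001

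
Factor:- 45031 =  - 7^2*919^1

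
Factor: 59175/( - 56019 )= - 75/71 = -3^1*5^2*71^( - 1)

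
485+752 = 1237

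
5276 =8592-3316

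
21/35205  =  7/11735 =0.00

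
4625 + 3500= 8125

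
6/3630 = 1/605 = 0.00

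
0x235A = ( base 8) 21532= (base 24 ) fh2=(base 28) BF6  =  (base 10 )9050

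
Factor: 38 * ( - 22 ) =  - 2^2*11^1*19^1  =  -  836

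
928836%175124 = 53216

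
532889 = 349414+183475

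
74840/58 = 1290 + 10/29 = 1290.34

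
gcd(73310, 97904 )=2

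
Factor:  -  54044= - 2^2*59^1*229^1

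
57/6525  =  19/2175 =0.01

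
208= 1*208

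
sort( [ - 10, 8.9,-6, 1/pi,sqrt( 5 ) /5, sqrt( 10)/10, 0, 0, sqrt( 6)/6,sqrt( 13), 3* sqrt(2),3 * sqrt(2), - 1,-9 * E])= [- 9*E, - 10, - 6, - 1,0,0, sqrt(10 )/10, 1/pi,  sqrt(6 )/6, sqrt( 5)/5 , sqrt (13 ), 3*sqrt(2),3*sqrt(2), 8.9]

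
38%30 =8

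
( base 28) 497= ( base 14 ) 1347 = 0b110101000011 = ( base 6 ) 23415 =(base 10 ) 3395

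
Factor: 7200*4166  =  29995200 = 2^6*3^2*5^2*2083^1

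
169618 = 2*84809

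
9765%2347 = 377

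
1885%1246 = 639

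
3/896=3/896 = 0.00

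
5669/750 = 7 + 419/750 = 7.56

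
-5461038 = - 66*82743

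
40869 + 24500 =65369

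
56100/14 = 4007  +  1/7  =  4007.14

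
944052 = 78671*12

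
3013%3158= 3013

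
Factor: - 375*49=  -  18375 = - 3^1*5^3  *7^2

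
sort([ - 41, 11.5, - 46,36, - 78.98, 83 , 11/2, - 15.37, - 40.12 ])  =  [ - 78.98, - 46, - 41,- 40.12,  -  15.37, 11/2, 11.5, 36, 83 ]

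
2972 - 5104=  - 2132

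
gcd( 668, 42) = 2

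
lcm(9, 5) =45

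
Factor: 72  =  2^3*3^2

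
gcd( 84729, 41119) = 1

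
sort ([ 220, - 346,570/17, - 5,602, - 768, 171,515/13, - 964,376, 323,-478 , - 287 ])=[  -  964, - 768, - 478, - 346, - 287, - 5,570/17 , 515/13 , 171,220, 323, 376 , 602] 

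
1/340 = 1/340 = 0.00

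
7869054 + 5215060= 13084114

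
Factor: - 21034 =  - 2^1*13^1 * 809^1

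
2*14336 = 28672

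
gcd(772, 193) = 193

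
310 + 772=1082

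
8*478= 3824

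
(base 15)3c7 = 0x35e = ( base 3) 1011221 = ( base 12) 5ba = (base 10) 862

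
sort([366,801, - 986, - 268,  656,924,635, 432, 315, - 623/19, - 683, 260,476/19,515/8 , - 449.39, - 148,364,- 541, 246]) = [ - 986,  -  683,  -  541 ,  -  449.39,-268, - 148 ,  -  623/19, 476/19,515/8, 246, 260,315, 364 , 366, 432, 635,656, 801,924] 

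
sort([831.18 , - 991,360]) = [ - 991,360 , 831.18]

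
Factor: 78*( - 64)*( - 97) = 2^7*3^1*13^1*97^1 = 484224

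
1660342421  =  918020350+742322071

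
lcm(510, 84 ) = 7140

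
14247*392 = 5584824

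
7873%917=537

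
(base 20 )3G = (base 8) 114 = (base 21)3d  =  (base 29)2I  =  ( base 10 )76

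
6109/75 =81 + 34/75 = 81.45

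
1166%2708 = 1166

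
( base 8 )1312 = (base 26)11c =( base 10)714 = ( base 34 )l0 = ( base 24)15i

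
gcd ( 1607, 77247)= 1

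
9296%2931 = 503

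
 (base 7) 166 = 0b1100001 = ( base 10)97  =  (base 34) 2t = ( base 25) 3M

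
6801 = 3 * 2267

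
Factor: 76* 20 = 2^4*5^1*19^1 = 1520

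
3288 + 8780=12068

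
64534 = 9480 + 55054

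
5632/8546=2816/4273= 0.66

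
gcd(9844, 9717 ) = 1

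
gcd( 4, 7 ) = 1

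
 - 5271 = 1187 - 6458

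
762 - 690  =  72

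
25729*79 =2032591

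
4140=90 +4050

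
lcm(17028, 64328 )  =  578952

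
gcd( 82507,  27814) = 1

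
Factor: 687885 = 3^1  *5^1*11^2 * 379^1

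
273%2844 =273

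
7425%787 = 342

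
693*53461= 37048473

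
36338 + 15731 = 52069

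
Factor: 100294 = 2^1*50147^1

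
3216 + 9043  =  12259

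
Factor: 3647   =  7^1*521^1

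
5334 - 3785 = 1549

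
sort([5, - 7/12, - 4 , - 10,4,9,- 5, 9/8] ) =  [ - 10, - 5, - 4,- 7/12, 9/8, 4,5, 9 ]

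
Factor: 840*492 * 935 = 386416800 = 2^5*3^2 *5^2 * 7^1*11^1 *17^1*41^1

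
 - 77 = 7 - 84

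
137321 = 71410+65911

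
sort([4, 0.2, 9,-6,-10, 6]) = [ - 10, - 6,0.2,4,6,9] 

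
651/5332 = 21/172 = 0.12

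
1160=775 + 385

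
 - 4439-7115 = -11554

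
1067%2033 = 1067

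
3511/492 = 3511/492 =7.14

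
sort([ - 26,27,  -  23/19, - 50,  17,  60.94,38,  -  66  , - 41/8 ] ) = [ - 66, - 50, - 26 , - 41/8, - 23/19,17,27, 38,60.94 ] 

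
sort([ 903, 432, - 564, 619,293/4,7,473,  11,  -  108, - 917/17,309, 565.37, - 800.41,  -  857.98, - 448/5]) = [ - 857.98,  -  800.41, - 564, - 108, - 448/5, - 917/17,7, 11, 293/4 , 309 , 432,  473, 565.37,619, 903] 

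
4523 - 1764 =2759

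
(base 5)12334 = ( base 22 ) 201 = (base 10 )969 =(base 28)16h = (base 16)3c9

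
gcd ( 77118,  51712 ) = 2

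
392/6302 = 196/3151 = 0.06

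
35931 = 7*5133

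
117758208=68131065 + 49627143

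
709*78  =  55302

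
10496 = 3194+7302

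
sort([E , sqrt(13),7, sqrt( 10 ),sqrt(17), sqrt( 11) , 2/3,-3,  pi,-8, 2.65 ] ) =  [ - 8, - 3,2/3,2.65,E,pi, sqrt(10),sqrt (11 ) , sqrt( 13), sqrt(17 ), 7] 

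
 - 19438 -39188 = - 58626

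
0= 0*39534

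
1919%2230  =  1919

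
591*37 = 21867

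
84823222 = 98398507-13575285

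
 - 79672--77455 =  - 2217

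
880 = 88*10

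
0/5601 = 0  =  0.00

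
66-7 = 59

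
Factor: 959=7^1 * 137^1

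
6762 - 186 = 6576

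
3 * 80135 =240405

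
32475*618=20069550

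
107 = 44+63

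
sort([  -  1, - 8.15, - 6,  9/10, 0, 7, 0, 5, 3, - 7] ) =[ - 8.15, - 7,-6, -1, 0,0,9/10, 3,5,7 ] 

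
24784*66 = 1635744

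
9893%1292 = 849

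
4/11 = 4/11=0.36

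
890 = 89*10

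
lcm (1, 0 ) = 0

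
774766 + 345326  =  1120092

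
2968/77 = 38 + 6/11 = 38.55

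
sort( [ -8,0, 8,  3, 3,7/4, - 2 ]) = [ - 8, - 2,0, 7/4,3, 3, 8 ]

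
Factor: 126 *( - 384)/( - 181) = 2^8*3^3*7^1*181^(  -  1) = 48384/181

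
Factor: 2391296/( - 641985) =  - 2^8*3^ ( - 1)*5^( - 1)*127^( -1)*337^( - 1 )*9341^1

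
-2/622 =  - 1/311= - 0.00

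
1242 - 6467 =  - 5225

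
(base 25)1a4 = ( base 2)1101101111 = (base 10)879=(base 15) 3D9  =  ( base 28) 13b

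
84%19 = 8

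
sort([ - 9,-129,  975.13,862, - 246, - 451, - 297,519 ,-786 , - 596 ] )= [ - 786, - 596, - 451, - 297, - 246,-129,-9,519,862,975.13]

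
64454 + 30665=95119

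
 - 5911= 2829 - 8740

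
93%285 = 93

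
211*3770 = 795470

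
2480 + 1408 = 3888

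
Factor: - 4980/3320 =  - 2^( - 1 )*3^1 = -  3/2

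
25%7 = 4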